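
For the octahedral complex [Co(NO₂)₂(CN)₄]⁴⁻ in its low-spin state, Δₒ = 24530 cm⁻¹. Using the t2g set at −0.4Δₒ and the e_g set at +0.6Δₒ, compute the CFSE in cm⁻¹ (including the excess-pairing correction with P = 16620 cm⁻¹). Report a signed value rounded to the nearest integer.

-27534

Ligand charges: 2×(-1) from NO₂⁻ and 4×(-1) from CN⁻ sum to -6; with overall charge -4, Co is +2.
Group 9 minus oxidation state +2 gives a d⁷ configuration for Co²⁺.
The d⁷ electrons fill as t2g^6 e_g^1.
The orbital stabilization is -1.8Δₒ = -1.8 × 24530 = -44154 cm⁻¹.
Relative to high-spin t2g^5 e_g^2 (2 paired), the low-spin configuration has 1 additional pair, contributing +1 × 16620 = +16620 cm⁻¹.
Overall CFSE = -44154 + 16620 = -27534 cm⁻¹.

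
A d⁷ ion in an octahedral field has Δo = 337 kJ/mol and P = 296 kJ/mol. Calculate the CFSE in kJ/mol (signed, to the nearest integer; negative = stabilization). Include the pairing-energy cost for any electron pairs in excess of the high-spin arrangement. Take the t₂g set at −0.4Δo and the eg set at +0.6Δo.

-311

Δo > P, so pairing is preferred: the ground state is low-spin.
Filling d⁷ accordingly: t₂g⁶ eg¹.
Orbital CFSE = -1.8Δo = -1.8 × 337 = -607 kJ/mol.
Excess pairs vs high-spin: 3 − 2 = 1; pairing cost = +296 kJ/mol.
Net CFSE = -607 + 296 = -311 kJ/mol.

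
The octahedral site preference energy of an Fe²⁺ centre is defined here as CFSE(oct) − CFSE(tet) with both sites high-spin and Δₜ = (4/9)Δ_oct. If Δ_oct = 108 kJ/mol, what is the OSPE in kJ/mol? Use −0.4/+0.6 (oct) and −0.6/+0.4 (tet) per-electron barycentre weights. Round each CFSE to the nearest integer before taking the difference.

-14

Group 8 minus oxidation state +2 gives a d⁶ configuration for Fe²⁺.
Octahedral (high-spin): t₂g⁴ eg², CFSE = 4(−0.4) + 2(+0.6) = -0.4Δ_oct = -0.4 × 108 = -43 kJ/mol.
Tetrahedral e³ t₂³ gives -0.6Δₜ = -0.6 × (4/9) × 108 = -29 kJ/mol.
OSPE = -43 − (-29) = -14 kJ/mol.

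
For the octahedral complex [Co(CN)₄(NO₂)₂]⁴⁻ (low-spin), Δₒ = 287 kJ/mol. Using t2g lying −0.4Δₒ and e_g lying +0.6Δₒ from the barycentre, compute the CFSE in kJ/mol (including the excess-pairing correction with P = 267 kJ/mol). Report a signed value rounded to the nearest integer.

-250

Ligand charges: 4×(-1) from CN⁻ and 2×(-1) from NO₂⁻ sum to -6; with overall charge -4, Co is +2.
Co sits in group 9; removing 2 electrons leaves Co²⁺ with 9 − 2 = 7 d electrons.
The d⁷ electrons fill as t2g^6 e_g^1.
CFSE(orbital) = 6×(-0.4Δₒ) + 1×(0.6Δₒ) = -1.8Δₒ; with Δₒ = 287 kJ/mol that is -517 kJ/mol.
Pairing penalty: 3 pairs vs 2 in the high-spin reference → 1 extra × P = 267 kJ/mol.
Overall CFSE = -517 + 267 = -250 kJ/mol.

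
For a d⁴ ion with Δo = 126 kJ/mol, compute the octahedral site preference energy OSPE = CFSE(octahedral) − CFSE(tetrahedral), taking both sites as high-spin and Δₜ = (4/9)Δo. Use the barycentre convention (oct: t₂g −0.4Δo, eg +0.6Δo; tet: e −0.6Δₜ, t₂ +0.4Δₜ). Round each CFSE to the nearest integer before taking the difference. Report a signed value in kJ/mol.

-54

Octahedral high-spin t2g^3 e_g^1: CFSE = -0.6 × 126 = -76 kJ/mol.
In a tetrahedral site the filling is e^2 t2^2: CFSE(tet) = -0.4Δₜ = -0.4 × (4/9)(126) = -22 kJ/mol.
OSPE = CFSE(oct) − CFSE(tet) = -76 − (-22) = -54 kJ/mol.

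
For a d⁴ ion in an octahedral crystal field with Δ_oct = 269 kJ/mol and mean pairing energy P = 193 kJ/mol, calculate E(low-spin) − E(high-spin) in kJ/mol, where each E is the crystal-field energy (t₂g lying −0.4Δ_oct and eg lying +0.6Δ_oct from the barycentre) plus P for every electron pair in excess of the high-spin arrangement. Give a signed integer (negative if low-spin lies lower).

In the high-spin limit (t₂g³ eg¹) the orbital term is -0.6Δ_oct = -161 kJ/mol, with no excess pairing.
Low-spin: t₂g⁴ eg⁰, orbital CFSE = -1.6Δ_oct = -430 kJ/mol; plus 1 excess pair × P = +193 kJ/mol; total -237 kJ/mol.
E(LS) − E(HS) = -237 − (-161) = -76 kJ/mol.

-76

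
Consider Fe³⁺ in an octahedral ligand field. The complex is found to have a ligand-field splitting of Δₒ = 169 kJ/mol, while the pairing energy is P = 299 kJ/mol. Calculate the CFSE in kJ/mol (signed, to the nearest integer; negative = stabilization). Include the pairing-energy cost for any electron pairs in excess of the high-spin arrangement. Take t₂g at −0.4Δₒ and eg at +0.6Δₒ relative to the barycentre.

Fe³⁺: group 8, so d-count = 8 − 3 = 5.
Here Δₒ < P (169 < 299), so the high-spin state is favoured.
Configuration: t₂g³ eg².
Orbital CFSE = 0.0Δₒ = 0.0 × 169 = 0 kJ/mol.
High-spin has no excess pairs, so no pairing correction applies.

0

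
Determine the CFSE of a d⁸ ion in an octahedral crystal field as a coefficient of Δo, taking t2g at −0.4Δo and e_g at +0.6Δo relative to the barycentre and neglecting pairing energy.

Configuration: t2g^6 e_g^2.
CFSE = 6(-0.4Δo) + 2(0.6Δo) = -2.4Δo + 1.2Δo = -1.2Δo.

-1.2 Δo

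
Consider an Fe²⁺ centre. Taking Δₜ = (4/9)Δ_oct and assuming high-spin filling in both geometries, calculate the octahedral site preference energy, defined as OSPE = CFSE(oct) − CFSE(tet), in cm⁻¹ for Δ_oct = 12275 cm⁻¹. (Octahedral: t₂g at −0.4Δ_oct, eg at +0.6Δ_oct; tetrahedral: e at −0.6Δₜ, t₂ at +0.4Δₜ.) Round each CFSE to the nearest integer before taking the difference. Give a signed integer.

Group 8 minus oxidation state +2 gives a d⁶ configuration for Fe²⁺.
Octahedral high-spin t2g^4 e_g^2: CFSE = -0.4 × 12275 = -4910 cm⁻¹.
Tetrahedral e^3 t2^3 gives -0.6Δₜ = -0.6 × (4/9) × 12275 = -3273 cm⁻¹.
OSPE = -4910 − (-3273) = -1637 cm⁻¹.

-1637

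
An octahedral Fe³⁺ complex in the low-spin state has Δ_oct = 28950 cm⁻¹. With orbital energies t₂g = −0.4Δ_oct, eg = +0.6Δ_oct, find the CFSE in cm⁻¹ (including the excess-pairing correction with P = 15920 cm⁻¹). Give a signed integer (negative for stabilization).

-26060

Fe³⁺: group 8, so d-count = 8 − 3 = 5.
Configuration: t₂g⁵ eg⁰.
Orbital CFSE = 5(-0.4) + 0(0.6) = -2.0Δ_oct = -2.0 × 28950 = -57900 cm⁻¹.
High-spin d⁵ would be t₂g³ eg² with 0 pairs; low-spin has 2, so 2 excess pairs cost +2P = +31840 cm⁻¹.
Overall CFSE = -57900 + 31840 = -26060 cm⁻¹.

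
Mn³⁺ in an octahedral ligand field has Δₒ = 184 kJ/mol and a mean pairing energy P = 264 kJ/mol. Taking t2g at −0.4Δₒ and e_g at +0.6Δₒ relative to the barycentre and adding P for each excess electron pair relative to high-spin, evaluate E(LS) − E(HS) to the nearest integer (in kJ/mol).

Mn³⁺: group 7, so d-count = 7 − 3 = 4.
In the high-spin limit (t2g^3 e_g^1) the orbital term is -0.6Δₒ = -110 kJ/mol, with no excess pairing.
Low-spin t2g^4 e_g^0 gives -1.6Δₒ = -294 kJ/mol, but forming 1 extra pair costs 1P = 264 kJ/mol, so E(LS) = -294 + 264 = -30 kJ/mol.
The difference is -30 − (-110) = 80 kJ/mol, so high-spin lies lower.

80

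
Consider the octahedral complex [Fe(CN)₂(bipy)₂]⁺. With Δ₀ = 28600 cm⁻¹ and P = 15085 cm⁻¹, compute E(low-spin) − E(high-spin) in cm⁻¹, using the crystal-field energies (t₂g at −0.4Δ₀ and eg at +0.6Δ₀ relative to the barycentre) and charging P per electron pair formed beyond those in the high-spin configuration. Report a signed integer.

-27030

Ligand charges: 2×(-1) from CN⁻ and 2×(+0) from bipy sum to -2; with overall charge +1, Fe is +3.
Fe sits in group 8; removing 3 electrons leaves Fe³⁺ with 8 − 3 = 5 d electrons.
High-spin d⁵ fills as t₂g³ eg² with CFSE 3(−0.4) + 2(+0.6) = 0.0Δ₀ = 0 cm⁻¹.
Low-spin t₂g⁵ eg⁰ gives -2.0Δ₀ = -57200 cm⁻¹, but forming 2 extra pairs costs 2P = 30170 cm⁻¹, so E(LS) = -57200 + 30170 = -27030 cm⁻¹.
E(LS) − E(HS) = -27030 − (0) = -27030 cm⁻¹.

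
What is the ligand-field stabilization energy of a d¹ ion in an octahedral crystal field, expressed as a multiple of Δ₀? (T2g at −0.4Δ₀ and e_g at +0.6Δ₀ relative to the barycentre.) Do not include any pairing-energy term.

-0.4 Δ₀

Configuration: t2g^1 e_g^0.
CFSE = 1(-0.4Δ₀) + 0(0.6Δ₀) = -0.4Δ₀ + 0.0Δ₀ = -0.4Δ₀.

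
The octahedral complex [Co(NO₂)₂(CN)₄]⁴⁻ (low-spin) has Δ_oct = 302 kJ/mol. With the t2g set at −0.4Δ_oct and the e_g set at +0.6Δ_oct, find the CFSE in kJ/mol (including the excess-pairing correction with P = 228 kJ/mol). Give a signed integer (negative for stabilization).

-316

Ligand charges: 2×(-1) from NO₂⁻ and 4×(-1) from CN⁻ sum to -6; with overall charge -4, Co is +2.
Co²⁺: group 9, so d-count = 9 − 2 = 7.
Electron filling gives t2g^6 e_g^1.
The orbital stabilization is -1.8Δ_oct = -1.8 × 302 = -544 kJ/mol.
Pairing penalty: 3 pairs vs 2 in the high-spin reference → 1 extra × P = 228 kJ/mol.
Combining: -544 + 228 = -316 kJ/mol.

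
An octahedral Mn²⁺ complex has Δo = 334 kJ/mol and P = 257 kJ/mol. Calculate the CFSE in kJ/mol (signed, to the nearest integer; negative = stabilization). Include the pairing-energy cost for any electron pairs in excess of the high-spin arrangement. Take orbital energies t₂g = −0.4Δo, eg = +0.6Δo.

-154

Mn is in group 7, so Mn²⁺ is d⁵ (7 − 2 = 5).
Δo > P, so pairing is preferred: the ground state is low-spin.
Filling d⁵ accordingly: t₂g⁵ eg⁰.
Orbital CFSE = -2.0Δo = -2.0 × 334 = -668 kJ/mol.
Excess pairs vs high-spin: 2 − 0 = 2; pairing cost = +514 kJ/mol.
Net CFSE = -668 + 514 = -154 kJ/mol.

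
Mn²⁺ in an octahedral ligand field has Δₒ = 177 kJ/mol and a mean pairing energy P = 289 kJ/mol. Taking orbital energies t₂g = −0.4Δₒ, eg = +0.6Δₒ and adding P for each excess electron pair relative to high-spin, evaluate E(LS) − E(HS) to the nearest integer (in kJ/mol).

Mn is in group 7, so Mn²⁺ is d⁵ (7 − 2 = 5).
In the high-spin limit (t₂g³ eg²) the orbital term is 0.0Δₒ = 0 kJ/mol, with no excess pairing.
Low-spin: t₂g⁵ eg⁰, orbital CFSE = -2.0Δₒ = -354 kJ/mol; plus 2 excess pairs × P = +578 kJ/mol; total 224 kJ/mol.
Thus E(LS) − E(HS) = 224 kJ/mol.

224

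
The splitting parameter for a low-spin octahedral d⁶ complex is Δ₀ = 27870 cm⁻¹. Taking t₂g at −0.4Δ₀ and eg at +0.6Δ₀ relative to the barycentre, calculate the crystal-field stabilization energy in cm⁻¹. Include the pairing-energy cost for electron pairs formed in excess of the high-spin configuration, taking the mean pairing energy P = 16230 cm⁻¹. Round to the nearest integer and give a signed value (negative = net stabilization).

-34428

The d⁶ electrons fill as t₂g⁶ eg⁰.
The orbital stabilization is -2.4Δ₀ = -2.4 × 27870 = -66888 cm⁻¹.
High-spin d⁶ would be t₂g⁴ eg² with 1 pair; low-spin has 3, so 2 excess pairs cost +2P = +32460 cm⁻¹.
Overall CFSE = -66888 + 32460 = -34428 cm⁻¹.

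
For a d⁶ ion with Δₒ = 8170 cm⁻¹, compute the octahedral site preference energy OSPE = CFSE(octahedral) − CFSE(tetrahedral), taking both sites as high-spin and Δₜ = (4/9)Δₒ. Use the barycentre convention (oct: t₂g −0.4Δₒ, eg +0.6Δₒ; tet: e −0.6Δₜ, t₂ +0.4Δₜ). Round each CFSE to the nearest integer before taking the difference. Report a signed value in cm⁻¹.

Octahedral high-spin t2g^4 e_g^2: CFSE = -0.4 × 8170 = -3268 cm⁻¹.
Tetrahedral: e^3 t2^3, CFSE = 3(−0.6) + 3(+0.4) = -0.6Δₜ = -0.6 × (4/9) × 8170 = -2179 cm⁻¹.
OSPE = CFSE(oct) − CFSE(tet) = -3268 − (-2179) = -1089 cm⁻¹.

-1089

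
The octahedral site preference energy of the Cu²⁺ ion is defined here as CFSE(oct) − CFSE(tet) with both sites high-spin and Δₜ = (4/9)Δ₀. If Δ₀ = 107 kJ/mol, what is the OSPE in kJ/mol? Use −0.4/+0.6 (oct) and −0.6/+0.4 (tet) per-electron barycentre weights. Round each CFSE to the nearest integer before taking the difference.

-45

Cu²⁺: group 11, so d-count = 11 − 2 = 9.
Octahedral high-spin t₂g⁶ eg³: CFSE = -0.6 × 107 = -64 kJ/mol.
In a tetrahedral site the filling is e⁴ t₂⁵: CFSE(tet) = -0.4Δₜ = -0.4 × (4/9)(107) = -19 kJ/mol.
Subtracting, OSPE = -64 − (-19) = -45 kJ/mol.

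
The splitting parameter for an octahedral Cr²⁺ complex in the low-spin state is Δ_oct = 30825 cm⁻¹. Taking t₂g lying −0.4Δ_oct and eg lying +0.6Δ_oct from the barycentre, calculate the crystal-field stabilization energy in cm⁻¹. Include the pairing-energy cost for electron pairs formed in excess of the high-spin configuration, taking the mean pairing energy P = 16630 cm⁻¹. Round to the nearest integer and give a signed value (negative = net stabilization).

Cr²⁺: group 6, so d-count = 6 − 2 = 4.
Electron filling gives t₂g⁴ eg⁰.
Orbital CFSE = 4(-0.4) + 0(0.6) = -1.6Δ_oct = -1.6 × 30825 = -49320 cm⁻¹.
Relative to high-spin t₂g³ eg¹ (0 paired), the low-spin configuration has 1 additional pair, contributing +1 × 16630 = +16630 cm⁻¹.
Combining: -49320 + 16630 = -32690 cm⁻¹.

-32690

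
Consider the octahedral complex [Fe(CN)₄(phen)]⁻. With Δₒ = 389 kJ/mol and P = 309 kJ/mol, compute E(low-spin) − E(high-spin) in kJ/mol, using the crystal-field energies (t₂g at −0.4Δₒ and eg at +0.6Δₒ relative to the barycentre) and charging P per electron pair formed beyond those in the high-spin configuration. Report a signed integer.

Ligand charges: 4×(-1) from CN⁻ and 1×(+0) from phen sum to -4; with overall charge -1, Fe is +3.
Fe³⁺: group 8, so d-count = 8 − 3 = 5.
High-spin d⁵ fills as t₂g³ eg² with CFSE 3(−0.4) + 2(+0.6) = 0.0Δₒ = 0 kJ/mol.
For low-spin the configuration is t₂g⁵ eg⁰: orbital energy -2.0 × 389 = -778 kJ/mol, and 2 additional pairs relative to high-spin add 618 kJ/mol, giving -160 kJ/mol.
E(LS) − E(HS) = -160 − (0) = -160 kJ/mol.

-160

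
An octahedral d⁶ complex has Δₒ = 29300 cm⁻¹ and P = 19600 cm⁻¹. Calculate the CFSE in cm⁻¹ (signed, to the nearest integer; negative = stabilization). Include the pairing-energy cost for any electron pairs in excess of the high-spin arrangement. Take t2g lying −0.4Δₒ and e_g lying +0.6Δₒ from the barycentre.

-31120

Δₒ > P, so pairing is preferred: the ground state is low-spin.
Configuration: t2g^6 e_g^0.
Orbital CFSE = -2.4Δₒ = -2.4 × 29300 = -70320 cm⁻¹.
Excess pairs vs high-spin: 3 − 1 = 2; pairing cost = +39200 cm⁻¹.
Net CFSE = -70320 + 39200 = -31120 cm⁻¹.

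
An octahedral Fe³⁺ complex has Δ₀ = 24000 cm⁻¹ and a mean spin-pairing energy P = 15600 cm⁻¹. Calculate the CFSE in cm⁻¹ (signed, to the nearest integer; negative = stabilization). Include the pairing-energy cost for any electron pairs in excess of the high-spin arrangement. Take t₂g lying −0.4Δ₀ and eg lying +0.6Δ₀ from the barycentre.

Fe³⁺: group 8, so d-count = 8 − 3 = 5.
Δ₀ > P, so pairing is preferred: the ground state is low-spin.
Configuration: t₂g⁵ eg⁰.
Orbital CFSE = -2.0Δ₀ = -2.0 × 24000 = -48000 cm⁻¹.
Excess pairs vs high-spin: 2 − 0 = 2; pairing cost = +31200 cm⁻¹.
Net CFSE = -48000 + 31200 = -16800 cm⁻¹.

-16800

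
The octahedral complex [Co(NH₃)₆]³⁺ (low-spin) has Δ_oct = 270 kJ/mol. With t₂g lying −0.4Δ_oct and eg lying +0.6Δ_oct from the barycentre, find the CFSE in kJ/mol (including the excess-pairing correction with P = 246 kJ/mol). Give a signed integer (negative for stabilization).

NH₃ is neutral, so the +3 overall charge sits on Co: oxidation state +3.
Co sits in group 9; removing 3 electrons leaves Co³⁺ with 9 − 3 = 6 d electrons.
The d⁶ electrons fill as t₂g⁶ eg⁰.
Orbital CFSE = 6(-0.4) + 0(0.6) = -2.4Δ_oct = -2.4 × 270 = -648 kJ/mol.
Pairing penalty: 3 pairs vs 1 in the high-spin reference → 2 extra × P = 492 kJ/mol.
Net CFSE = -648 + 492 = -156 kJ/mol.

-156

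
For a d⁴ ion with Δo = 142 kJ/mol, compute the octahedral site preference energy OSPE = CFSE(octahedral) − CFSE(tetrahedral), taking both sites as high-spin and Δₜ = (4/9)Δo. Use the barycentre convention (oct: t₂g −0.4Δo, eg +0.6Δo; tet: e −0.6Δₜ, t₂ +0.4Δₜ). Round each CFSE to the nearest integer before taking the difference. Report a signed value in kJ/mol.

In an octahedral site d⁴ (HS) is t₂g³ eg¹, giving CFSE(oct) = -0.6Δo = -85 kJ/mol.
In a tetrahedral site the filling is e² t₂²: CFSE(tet) = -0.4Δₜ = -0.4 × (4/9)(142) = -25 kJ/mol.
Subtracting, OSPE = -85 − (-25) = -60 kJ/mol.

-60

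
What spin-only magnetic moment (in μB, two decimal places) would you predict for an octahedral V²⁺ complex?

3.87 μB

V²⁺: group 5, so d-count = 5 − 2 = 3.
Configuration: t₂g³ eg⁰ → 3 unpaired electrons.
μ(spin-only) = √[3(3+2)] = √15 ≈ 3.87 μB.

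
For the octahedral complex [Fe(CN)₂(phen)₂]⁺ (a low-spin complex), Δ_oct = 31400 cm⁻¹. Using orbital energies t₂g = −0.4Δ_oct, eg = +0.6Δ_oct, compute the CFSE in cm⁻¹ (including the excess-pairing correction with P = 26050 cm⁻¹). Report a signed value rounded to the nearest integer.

Ligand charges: 2×(-1) from CN⁻ and 2×(+0) from phen sum to -2; with overall charge +1, Fe is +3.
Fe is in group 8, so Fe³⁺ is d⁵ (8 − 3 = 5).
Configuration: t₂g⁵ eg⁰.
Orbital CFSE = 5(-0.4) + 0(0.6) = -2.0Δ_oct = -2.0 × 31400 = -62800 cm⁻¹.
High-spin d⁵ would be t₂g³ eg² with 0 pairs; low-spin has 2, so 2 excess pairs cost +2P = +52100 cm⁻¹.
Combining: -62800 + 52100 = -10700 cm⁻¹.

-10700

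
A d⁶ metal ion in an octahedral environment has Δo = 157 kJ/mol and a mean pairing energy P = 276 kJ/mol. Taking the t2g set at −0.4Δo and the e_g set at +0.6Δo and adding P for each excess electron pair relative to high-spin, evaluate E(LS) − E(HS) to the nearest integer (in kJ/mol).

In the high-spin limit (t2g^4 e_g^2) the orbital term is -0.4Δo = -63 kJ/mol, with no excess pairing.
Low-spin: t2g^6 e_g^0, orbital CFSE = -2.4Δo = -377 kJ/mol; plus 2 excess pairs × P = +552 kJ/mol; total 175 kJ/mol.
The difference is 175 − (-63) = 238 kJ/mol, so high-spin lies lower.

238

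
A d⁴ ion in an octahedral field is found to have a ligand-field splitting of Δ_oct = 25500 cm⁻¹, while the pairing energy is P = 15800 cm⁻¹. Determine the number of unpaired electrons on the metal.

2

Here Δ_oct > P (25500 > 15800), so the low-spin state is favoured.
That gives t₂g⁴ eg⁰.
Unpaired electrons: 2.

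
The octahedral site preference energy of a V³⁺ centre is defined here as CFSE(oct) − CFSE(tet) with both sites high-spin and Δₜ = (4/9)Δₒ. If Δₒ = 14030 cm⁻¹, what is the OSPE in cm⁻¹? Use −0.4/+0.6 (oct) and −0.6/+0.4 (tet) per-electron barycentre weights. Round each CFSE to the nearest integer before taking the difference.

-3741

V is in group 5, so V³⁺ is d² (5 − 3 = 2).
In an octahedral site d² (HS) is t₂g² eg⁰, giving CFSE(oct) = -0.8Δₒ = -11224 cm⁻¹.
Tetrahedral e² t₂⁰ gives -1.2Δₜ = -1.2 × (4/9) × 14030 = -7483 cm⁻¹.
OSPE = -11224 − (-7483) = -3741 cm⁻¹.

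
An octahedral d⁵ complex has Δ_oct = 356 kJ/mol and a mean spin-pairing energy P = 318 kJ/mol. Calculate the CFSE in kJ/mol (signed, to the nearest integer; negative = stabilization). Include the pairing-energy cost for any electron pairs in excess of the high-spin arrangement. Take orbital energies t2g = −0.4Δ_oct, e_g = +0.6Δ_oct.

With Δ_oct > P the complex is low-spin.
That gives t2g^5 e_g^0.
Orbital CFSE = -2.0Δ_oct = -2.0 × 356 = -712 kJ/mol.
Excess pairs vs high-spin: 2 − 0 = 2; pairing cost = +636 kJ/mol.
Net CFSE = -712 + 636 = -76 kJ/mol.

-76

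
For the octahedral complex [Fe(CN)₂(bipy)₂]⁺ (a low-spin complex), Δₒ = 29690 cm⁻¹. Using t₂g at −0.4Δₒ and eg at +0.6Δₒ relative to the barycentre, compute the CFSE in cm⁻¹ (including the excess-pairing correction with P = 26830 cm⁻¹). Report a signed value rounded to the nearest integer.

Ligand charges: 2×(-1) from CN⁻ and 2×(+0) from bipy sum to -2; with overall charge +1, Fe is +3.
Group 8 minus oxidation state +3 gives a d⁵ configuration for Fe³⁺.
The d⁵ electrons fill as t₂g⁵ eg⁰.
Orbital CFSE = 5(-0.4) + 0(0.6) = -2.0Δₒ = -2.0 × 29690 = -59380 cm⁻¹.
Relative to high-spin t₂g³ eg² (0 paired), the low-spin configuration has 2 additional pairs, contributing +2 × 26830 = +53660 cm⁻¹.
Net CFSE = -59380 + 53660 = -5720 cm⁻¹.

-5720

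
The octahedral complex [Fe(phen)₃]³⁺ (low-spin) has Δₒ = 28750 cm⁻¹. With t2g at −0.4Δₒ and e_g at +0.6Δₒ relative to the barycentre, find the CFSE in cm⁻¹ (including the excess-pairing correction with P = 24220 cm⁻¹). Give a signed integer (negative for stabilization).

-9060

phen is neutral, so the +3 overall charge sits on Fe: oxidation state +3.
Fe³⁺: group 8, so d-count = 8 − 3 = 5.
Configuration: t2g^5 e_g^0.
The orbital stabilization is -2.0Δₒ = -2.0 × 28750 = -57500 cm⁻¹.
Relative to high-spin t2g^3 e_g^2 (0 paired), the low-spin configuration has 2 additional pairs, contributing +2 × 24220 = +48440 cm⁻¹.
Overall CFSE = -57500 + 48440 = -9060 cm⁻¹.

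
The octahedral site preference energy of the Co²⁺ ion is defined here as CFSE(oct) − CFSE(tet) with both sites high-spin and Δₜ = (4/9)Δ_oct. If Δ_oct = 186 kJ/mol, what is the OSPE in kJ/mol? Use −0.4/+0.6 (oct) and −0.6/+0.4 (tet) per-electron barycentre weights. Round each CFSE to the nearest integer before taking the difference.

-50

Group 9 minus oxidation state +2 gives a d⁷ configuration for Co²⁺.
In an octahedral site d⁷ (HS) is t₂g⁵ eg², giving CFSE(oct) = -0.8Δ_oct = -149 kJ/mol.
In a tetrahedral site the filling is e⁴ t₂³: CFSE(tet) = -1.2Δₜ = -1.2 × (4/9)(186) = -99 kJ/mol.
OSPE = CFSE(oct) − CFSE(tet) = -149 − (-99) = -50 kJ/mol.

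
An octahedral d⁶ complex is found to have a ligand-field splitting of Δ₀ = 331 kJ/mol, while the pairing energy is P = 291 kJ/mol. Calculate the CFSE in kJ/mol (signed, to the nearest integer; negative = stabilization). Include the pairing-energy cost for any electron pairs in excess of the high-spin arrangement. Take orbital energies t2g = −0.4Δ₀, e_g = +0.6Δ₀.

-212

Here Δ₀ > P (331 > 291), so the low-spin state is favoured.
That gives t2g^6 e_g^0.
Orbital CFSE = -2.4Δ₀ = -2.4 × 331 = -794 kJ/mol.
Excess pairs vs high-spin: 3 − 1 = 2; pairing cost = +582 kJ/mol.
Net CFSE = -794 + 582 = -212 kJ/mol.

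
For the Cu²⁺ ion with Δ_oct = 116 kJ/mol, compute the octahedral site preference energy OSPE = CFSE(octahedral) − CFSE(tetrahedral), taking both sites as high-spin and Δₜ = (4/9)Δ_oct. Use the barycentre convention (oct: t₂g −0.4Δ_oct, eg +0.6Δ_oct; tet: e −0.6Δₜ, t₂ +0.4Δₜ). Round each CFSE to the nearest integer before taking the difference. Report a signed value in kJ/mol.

Cu is in group 11, so Cu²⁺ is d⁹ (11 − 2 = 9).
Octahedral high-spin t₂g⁶ eg³: CFSE = -0.6 × 116 = -70 kJ/mol.
Tetrahedral: e⁴ t₂⁵, CFSE = 4(−0.6) + 5(+0.4) = -0.4Δₜ = -0.4 × (4/9) × 116 = -21 kJ/mol.
Subtracting, OSPE = -70 − (-21) = -49 kJ/mol.

-49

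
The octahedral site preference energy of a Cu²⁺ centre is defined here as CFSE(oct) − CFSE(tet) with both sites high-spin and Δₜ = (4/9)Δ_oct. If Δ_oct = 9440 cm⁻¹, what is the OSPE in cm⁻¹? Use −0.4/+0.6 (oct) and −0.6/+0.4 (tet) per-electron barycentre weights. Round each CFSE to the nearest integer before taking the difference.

Group 11 minus oxidation state +2 gives a d⁹ configuration for Cu²⁺.
Octahedral (high-spin): t2g^6 e_g^3, CFSE = 6(−0.4) + 3(+0.6) = -0.6Δ_oct = -0.6 × 9440 = -5664 cm⁻¹.
Tetrahedral e^4 t2^5 gives -0.4Δₜ = -0.4 × (4/9) × 9440 = -1678 cm⁻¹.
OSPE = CFSE(oct) − CFSE(tet) = -5664 − (-1678) = -3986 cm⁻¹.

-3986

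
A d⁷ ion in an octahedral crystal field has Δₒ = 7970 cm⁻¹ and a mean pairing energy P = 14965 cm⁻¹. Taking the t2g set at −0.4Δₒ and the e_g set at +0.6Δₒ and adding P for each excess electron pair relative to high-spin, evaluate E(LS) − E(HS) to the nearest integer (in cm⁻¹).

6995

In the high-spin limit (t2g^5 e_g^2) the orbital term is -0.8Δₒ = -6376 cm⁻¹, with no excess pairing.
For low-spin the configuration is t2g^6 e_g^1: orbital energy -1.8 × 7970 = -14346 cm⁻¹, and 1 additional pair relative to high-spin adds 14965 cm⁻¹, giving 619 cm⁻¹.
The difference is 619 − (-6376) = 6995 cm⁻¹, so high-spin lies lower.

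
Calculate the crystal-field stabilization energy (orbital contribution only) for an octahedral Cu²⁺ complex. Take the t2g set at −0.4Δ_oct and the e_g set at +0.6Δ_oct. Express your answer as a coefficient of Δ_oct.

Group 11 minus oxidation state +2 gives a d⁹ configuration for Cu²⁺.
Configuration: t2g^6 e_g^3.
CFSE = 6(-0.4Δ_oct) + 3(0.6Δ_oct) = -2.4Δ_oct + 1.8Δ_oct = -0.6Δ_oct.

-0.6 Δ_oct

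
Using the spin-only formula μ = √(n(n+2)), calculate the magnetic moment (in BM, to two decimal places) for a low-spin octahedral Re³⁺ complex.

Re is in group 7, so Re³⁺ is d⁴ (7 − 3 = 4).
Configuration: t2g^4 e_g^0 → 2 unpaired electrons.
μ(spin-only) = √[2(2+2)] = √8 ≈ 2.83 BM.

2.83 BM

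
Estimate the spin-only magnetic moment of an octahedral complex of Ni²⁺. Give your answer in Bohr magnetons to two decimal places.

2.83 Bohr magnetons

Ni²⁺: group 10, so d-count = 10 − 2 = 8.
Configuration: t₂g⁶ eg² → 2 unpaired electrons.
μ(spin-only) = √[2(2+2)] = √8 ≈ 2.83 Bohr magnetons.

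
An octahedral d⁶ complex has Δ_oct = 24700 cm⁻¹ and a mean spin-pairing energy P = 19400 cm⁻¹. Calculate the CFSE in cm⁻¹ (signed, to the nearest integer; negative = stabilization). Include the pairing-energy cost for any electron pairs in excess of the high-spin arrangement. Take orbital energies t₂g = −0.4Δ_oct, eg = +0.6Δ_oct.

With Δ_oct > P the complex is low-spin.
That gives t₂g⁶ eg⁰.
Orbital CFSE = -2.4Δ_oct = -2.4 × 24700 = -59280 cm⁻¹.
Excess pairs vs high-spin: 3 − 1 = 2; pairing cost = +38800 cm⁻¹.
Net CFSE = -59280 + 38800 = -20480 cm⁻¹.

-20480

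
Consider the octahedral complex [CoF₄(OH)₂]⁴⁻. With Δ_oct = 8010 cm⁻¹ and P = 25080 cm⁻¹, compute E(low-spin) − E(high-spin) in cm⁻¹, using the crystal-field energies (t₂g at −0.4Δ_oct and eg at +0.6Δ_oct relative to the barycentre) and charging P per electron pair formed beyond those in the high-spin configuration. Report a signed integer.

17070

Ligand charges: 4×(-1) from F⁻ and 2×(-1) from OH⁻ sum to -6; with overall charge -4, Co is +2.
Co sits in group 9; removing 2 electrons leaves Co²⁺ with 9 − 2 = 7 d electrons.
In the high-spin limit (t₂g⁵ eg²) the orbital term is -0.8Δ_oct = -6408 cm⁻¹, with no excess pairing.
Low-spin t₂g⁶ eg¹ gives -1.8Δ_oct = -14418 cm⁻¹, but forming 1 extra pair costs 1P = 25080 cm⁻¹, so E(LS) = -14418 + 25080 = 10662 cm⁻¹.
E(LS) − E(HS) = 10662 − (-6408) = 17070 cm⁻¹.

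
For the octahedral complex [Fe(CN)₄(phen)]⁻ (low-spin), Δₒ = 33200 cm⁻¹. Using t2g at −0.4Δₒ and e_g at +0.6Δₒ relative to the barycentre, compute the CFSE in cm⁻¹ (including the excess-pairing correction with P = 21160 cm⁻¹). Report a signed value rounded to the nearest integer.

-24080

Ligand charges: 4×(-1) from CN⁻ and 1×(+0) from phen sum to -4; with overall charge -1, Fe is +3.
Fe sits in group 8; removing 3 electrons leaves Fe³⁺ with 8 − 3 = 5 d electrons.
Electron filling gives t2g^5 e_g^0.
CFSE(orbital) = 5×(-0.4Δₒ) + 0×(0.6Δₒ) = -2.0Δₒ; with Δₒ = 33200 cm⁻¹ that is -66400 cm⁻¹.
Relative to high-spin t2g^3 e_g^2 (0 paired), the low-spin configuration has 2 additional pairs, contributing +2 × 21160 = +42320 cm⁻¹.
Net CFSE = -66400 + 42320 = -24080 cm⁻¹.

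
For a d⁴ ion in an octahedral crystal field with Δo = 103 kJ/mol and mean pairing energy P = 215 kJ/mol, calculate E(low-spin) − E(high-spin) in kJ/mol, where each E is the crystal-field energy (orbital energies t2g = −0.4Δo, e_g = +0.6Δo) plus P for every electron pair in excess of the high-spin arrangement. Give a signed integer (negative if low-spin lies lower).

In the high-spin limit (t2g^3 e_g^1) the orbital term is -0.6Δo = -62 kJ/mol, with no excess pairing.
Low-spin: t2g^4 e_g^0, orbital CFSE = -1.6Δo = -165 kJ/mol; plus 1 excess pair × P = +215 kJ/mol; total 50 kJ/mol.
Thus E(LS) − E(HS) = 112 kJ/mol.

112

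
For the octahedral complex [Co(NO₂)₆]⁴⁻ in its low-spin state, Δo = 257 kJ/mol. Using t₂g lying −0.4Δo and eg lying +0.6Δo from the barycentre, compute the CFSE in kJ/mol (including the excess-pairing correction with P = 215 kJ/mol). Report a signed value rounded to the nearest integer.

Each NO₂⁻ contributes -1; 6 × (-1) = -6. With overall charge -4, Co is in the +2 oxidation state.
Group 9 minus oxidation state +2 gives a d⁷ configuration for Co²⁺.
The d⁷ electrons fill as t₂g⁶ eg¹.
The orbital stabilization is -1.8Δo = -1.8 × 257 = -463 kJ/mol.
Relative to high-spin t₂g⁵ eg² (2 paired), the low-spin configuration has 1 additional pair, contributing +1 × 215 = +215 kJ/mol.
Net CFSE = -463 + 215 = -248 kJ/mol.

-248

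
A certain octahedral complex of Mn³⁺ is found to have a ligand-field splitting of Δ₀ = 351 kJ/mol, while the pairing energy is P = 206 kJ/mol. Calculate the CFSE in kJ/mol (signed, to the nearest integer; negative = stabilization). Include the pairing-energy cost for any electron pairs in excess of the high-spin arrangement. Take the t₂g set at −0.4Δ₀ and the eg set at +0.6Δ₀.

-356

Group 7 minus oxidation state +3 gives a d⁴ configuration for Mn³⁺.
Δ₀ > P, so pairing is preferred: the ground state is low-spin.
Configuration: t₂g⁴ eg⁰.
Orbital CFSE = -1.6Δ₀ = -1.6 × 351 = -562 kJ/mol.
Excess pairs vs high-spin: 1 − 0 = 1; pairing cost = +206 kJ/mol.
Net CFSE = -562 + 206 = -356 kJ/mol.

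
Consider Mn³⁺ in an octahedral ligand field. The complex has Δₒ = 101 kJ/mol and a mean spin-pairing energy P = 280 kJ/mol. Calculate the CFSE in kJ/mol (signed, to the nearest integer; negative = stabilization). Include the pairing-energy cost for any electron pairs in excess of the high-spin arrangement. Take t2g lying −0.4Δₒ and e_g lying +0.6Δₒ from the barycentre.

Group 7 minus oxidation state +3 gives a d⁴ configuration for Mn³⁺.
Δₒ < P, so pairing is avoided: the ground state is high-spin.
Filling d⁴ accordingly: t2g^3 e_g^1.
Orbital CFSE = -0.6Δₒ = -0.6 × 101 = -61 kJ/mol.
High-spin has no excess pairs, so no pairing correction applies.

-61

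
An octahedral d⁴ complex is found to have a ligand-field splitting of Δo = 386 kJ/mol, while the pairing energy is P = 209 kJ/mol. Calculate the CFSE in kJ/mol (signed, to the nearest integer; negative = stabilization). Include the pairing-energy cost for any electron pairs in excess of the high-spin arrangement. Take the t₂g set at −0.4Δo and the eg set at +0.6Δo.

Since Δo = 386 kJ/mol > P = 209 kJ/mol, the complex adopts the low-spin configuration.
Configuration: t₂g⁴ eg⁰.
Orbital CFSE = -1.6Δo = -1.6 × 386 = -618 kJ/mol.
Excess pairs vs high-spin: 1 − 0 = 1; pairing cost = +209 kJ/mol.
Net CFSE = -618 + 209 = -409 kJ/mol.

-409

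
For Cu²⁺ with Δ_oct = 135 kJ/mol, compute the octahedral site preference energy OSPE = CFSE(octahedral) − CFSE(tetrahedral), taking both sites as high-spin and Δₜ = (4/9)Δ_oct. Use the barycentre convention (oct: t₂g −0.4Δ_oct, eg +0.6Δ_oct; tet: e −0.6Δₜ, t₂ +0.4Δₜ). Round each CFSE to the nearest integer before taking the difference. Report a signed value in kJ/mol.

Cu²⁺: group 11, so d-count = 11 − 2 = 9.
Octahedral high-spin t₂g⁶ eg³: CFSE = -0.6 × 135 = -81 kJ/mol.
In a tetrahedral site the filling is e⁴ t₂⁵: CFSE(tet) = -0.4Δₜ = -0.4 × (4/9)(135) = -24 kJ/mol.
OSPE = -81 − (-24) = -57 kJ/mol.

-57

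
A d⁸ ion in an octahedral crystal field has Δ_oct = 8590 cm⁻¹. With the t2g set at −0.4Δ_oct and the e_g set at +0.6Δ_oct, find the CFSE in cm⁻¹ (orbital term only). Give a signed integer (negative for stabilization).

-10308

For octahedral d⁸ the high- and low-spin configurations coincide.
The d⁸ electrons fill as t2g^6 e_g^2.
CFSE(orbital) = 6×(-0.4Δ_oct) + 2×(0.6Δ_oct) = -1.2Δ_oct; with Δ_oct = 8590 cm⁻¹ that is -10308 cm⁻¹.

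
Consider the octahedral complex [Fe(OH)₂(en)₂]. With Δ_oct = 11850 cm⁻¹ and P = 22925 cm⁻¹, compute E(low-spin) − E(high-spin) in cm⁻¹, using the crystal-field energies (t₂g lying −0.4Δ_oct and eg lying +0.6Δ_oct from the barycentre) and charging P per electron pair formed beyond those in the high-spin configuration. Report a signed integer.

22150

Ligand charges: 2×(-1) from OH⁻ and 2×(+0) from en sum to -2; with overall charge +0, Fe is +2.
Fe is in group 8, so Fe²⁺ is d⁶ (8 − 2 = 6).
High-spin: t₂g⁴ eg², CFSE = -0.4Δ_oct = -4740 cm⁻¹.
Low-spin: t₂g⁶ eg⁰, orbital CFSE = -2.4Δ_oct = -28440 cm⁻¹; plus 2 excess pairs × P = +45850 cm⁻¹; total 17410 cm⁻¹.
The difference is 17410 − (-4740) = 22150 cm⁻¹, so high-spin lies lower.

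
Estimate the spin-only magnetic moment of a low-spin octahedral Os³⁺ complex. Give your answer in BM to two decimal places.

Os is in group 8, so Os³⁺ is d⁵ (8 − 3 = 5).
Configuration: t2g^5 e_g^0 → 1 unpaired electron.
μ(spin-only) = √[1(1+2)] = √3 ≈ 1.73 BM.

1.73 BM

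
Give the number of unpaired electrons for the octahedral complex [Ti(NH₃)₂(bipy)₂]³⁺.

Ligand charges: 2×(+0) from NH₃ and 2×(+0) from bipy sum to +0; with overall charge +3, Ti is +3.
Group 4 minus oxidation state +3 gives a d¹ configuration for Ti³⁺.
Configuration: t₂g¹ eg⁰, giving 1 unpaired electron.

1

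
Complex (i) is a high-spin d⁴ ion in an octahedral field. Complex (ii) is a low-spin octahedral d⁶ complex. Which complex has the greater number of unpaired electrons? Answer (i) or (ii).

(i)

(i): t2g^3 e_g^1 → 4 unpaired.
(ii): t2g^6 e_g^0 → 0 unpaired.
So (i) has more unpaired electrons.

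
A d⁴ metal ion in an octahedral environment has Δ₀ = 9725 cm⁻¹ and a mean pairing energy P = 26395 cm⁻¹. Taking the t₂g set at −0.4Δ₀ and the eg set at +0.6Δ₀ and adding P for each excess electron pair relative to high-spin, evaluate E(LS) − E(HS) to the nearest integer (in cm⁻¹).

In the high-spin limit (t₂g³ eg¹) the orbital term is -0.6Δ₀ = -5835 cm⁻¹, with no excess pairing.
Low-spin t₂g⁴ eg⁰ gives -1.6Δ₀ = -15560 cm⁻¹, but forming 1 extra pair costs 1P = 26395 cm⁻¹, so E(LS) = -15560 + 26395 = 10835 cm⁻¹.
Thus E(LS) − E(HS) = 16670 cm⁻¹.

16670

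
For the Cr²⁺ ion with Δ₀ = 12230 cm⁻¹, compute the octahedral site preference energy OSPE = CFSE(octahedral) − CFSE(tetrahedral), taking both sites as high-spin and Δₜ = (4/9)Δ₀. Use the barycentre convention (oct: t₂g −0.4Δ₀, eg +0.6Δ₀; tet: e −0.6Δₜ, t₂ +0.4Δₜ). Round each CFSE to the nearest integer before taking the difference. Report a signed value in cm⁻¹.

Cr is in group 6, so Cr²⁺ is d⁴ (6 − 2 = 4).
In an octahedral site d⁴ (HS) is t2g^3 e_g^1, giving CFSE(oct) = -0.6Δ₀ = -7338 cm⁻¹.
In a tetrahedral site the filling is e^2 t2^2: CFSE(tet) = -0.4Δₜ = -0.4 × (4/9)(12230) = -2174 cm⁻¹.
OSPE = CFSE(oct) − CFSE(tet) = -7338 − (-2174) = -5164 cm⁻¹.

-5164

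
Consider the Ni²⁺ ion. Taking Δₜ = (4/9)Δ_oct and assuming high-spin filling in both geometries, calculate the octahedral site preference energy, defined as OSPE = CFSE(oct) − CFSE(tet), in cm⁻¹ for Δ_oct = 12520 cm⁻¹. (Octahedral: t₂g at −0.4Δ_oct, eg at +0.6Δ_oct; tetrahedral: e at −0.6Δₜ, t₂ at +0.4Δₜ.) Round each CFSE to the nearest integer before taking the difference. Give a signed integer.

Ni is in group 10, so Ni²⁺ is d⁸ (10 − 2 = 8).
Octahedral (high-spin): t2g^6 e_g^2, CFSE = 6(−0.4) + 2(+0.6) = -1.2Δ_oct = -1.2 × 12520 = -15024 cm⁻¹.
In a tetrahedral site the filling is e^4 t2^4: CFSE(tet) = -0.8Δₜ = -0.8 × (4/9)(12520) = -4452 cm⁻¹.
OSPE = CFSE(oct) − CFSE(tet) = -15024 − (-4452) = -10572 cm⁻¹.

-10572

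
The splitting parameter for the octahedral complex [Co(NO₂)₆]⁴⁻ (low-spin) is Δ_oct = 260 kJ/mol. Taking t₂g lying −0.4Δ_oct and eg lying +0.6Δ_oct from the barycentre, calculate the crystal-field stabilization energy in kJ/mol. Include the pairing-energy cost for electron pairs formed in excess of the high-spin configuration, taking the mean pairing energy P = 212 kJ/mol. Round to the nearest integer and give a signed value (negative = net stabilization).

Each NO₂⁻ contributes -1; 6 × (-1) = -6. With overall charge -4, Co is in the +2 oxidation state.
Group 9 minus oxidation state +2 gives a d⁷ configuration for Co²⁺.
The d⁷ electrons fill as t₂g⁶ eg¹.
CFSE(orbital) = 6×(-0.4Δ_oct) + 1×(0.6Δ_oct) = -1.8Δ_oct; with Δ_oct = 260 kJ/mol that is -468 kJ/mol.
Pairing penalty: 3 pairs vs 2 in the high-spin reference → 1 extra × P = 212 kJ/mol.
Overall CFSE = -468 + 212 = -256 kJ/mol.

-256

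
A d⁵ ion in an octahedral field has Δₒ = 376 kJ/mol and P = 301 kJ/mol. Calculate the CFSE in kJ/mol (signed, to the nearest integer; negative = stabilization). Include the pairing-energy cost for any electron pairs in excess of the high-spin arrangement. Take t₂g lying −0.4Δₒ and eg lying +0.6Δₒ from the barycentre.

Here Δₒ > P (376 > 301), so the low-spin state is favoured.
That gives t₂g⁵ eg⁰.
Orbital CFSE = -2.0Δₒ = -2.0 × 376 = -752 kJ/mol.
Excess pairs vs high-spin: 2 − 0 = 2; pairing cost = +602 kJ/mol.
Net CFSE = -752 + 602 = -150 kJ/mol.

-150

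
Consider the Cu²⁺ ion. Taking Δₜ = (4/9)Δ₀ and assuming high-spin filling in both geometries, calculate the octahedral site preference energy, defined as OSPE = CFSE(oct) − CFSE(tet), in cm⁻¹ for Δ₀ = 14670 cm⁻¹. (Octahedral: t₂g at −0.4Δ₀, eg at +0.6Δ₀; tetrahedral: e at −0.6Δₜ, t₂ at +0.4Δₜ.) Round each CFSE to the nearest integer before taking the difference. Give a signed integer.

-6194

Cu is in group 11, so Cu²⁺ is d⁹ (11 − 2 = 9).
Octahedral (high-spin): t₂g⁶ eg³, CFSE = 6(−0.4) + 3(+0.6) = -0.6Δ₀ = -0.6 × 14670 = -8802 cm⁻¹.
Tetrahedral e⁴ t₂⁵ gives -0.4Δₜ = -0.4 × (4/9) × 14670 = -2608 cm⁻¹.
OSPE = CFSE(oct) − CFSE(tet) = -8802 − (-2608) = -6194 cm⁻¹.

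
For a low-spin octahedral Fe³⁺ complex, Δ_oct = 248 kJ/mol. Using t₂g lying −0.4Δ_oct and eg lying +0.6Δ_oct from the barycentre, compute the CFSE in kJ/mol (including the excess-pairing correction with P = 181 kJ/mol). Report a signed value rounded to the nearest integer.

-134

Fe³⁺: group 8, so d-count = 8 − 3 = 5.
The d⁵ electrons fill as t₂g⁵ eg⁰.
Orbital CFSE = 5(-0.4) + 0(0.6) = -2.0Δ_oct = -2.0 × 248 = -496 kJ/mol.
Pairing penalty: 2 pairs vs 0 in the high-spin reference → 2 extra × P = 362 kJ/mol.
Combining: -496 + 362 = -134 kJ/mol.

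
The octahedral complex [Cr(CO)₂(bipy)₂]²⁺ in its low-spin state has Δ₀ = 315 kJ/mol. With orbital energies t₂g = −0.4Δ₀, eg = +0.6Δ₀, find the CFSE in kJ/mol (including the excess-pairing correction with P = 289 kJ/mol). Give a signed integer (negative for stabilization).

-215

Ligand charges: 2×(+0) from CO and 2×(+0) from bipy sum to +0; with overall charge +2, Cr is +2.
Cr is in group 6, so Cr²⁺ is d⁴ (6 − 2 = 4).
The d⁴ electrons fill as t₂g⁴ eg⁰.
CFSE(orbital) = 4×(-0.4Δ₀) + 0×(0.6Δ₀) = -1.6Δ₀; with Δ₀ = 315 kJ/mol that is -504 kJ/mol.
Pairing penalty: 1 pair vs 0 in the high-spin reference → 1 extra × P = 289 kJ/mol.
Combining: -504 + 289 = -215 kJ/mol.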